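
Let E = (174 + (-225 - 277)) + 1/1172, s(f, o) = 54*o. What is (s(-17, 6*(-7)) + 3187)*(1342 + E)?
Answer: 1092147871/1172 ≈ 9.3187e+5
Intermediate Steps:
E = -384415/1172 (E = (174 - 502) + 1/1172 = -328 + 1/1172 = -384415/1172 ≈ -328.00)
(s(-17, 6*(-7)) + 3187)*(1342 + E) = (54*(6*(-7)) + 3187)*(1342 - 384415/1172) = (54*(-42) + 3187)*(1188409/1172) = (-2268 + 3187)*(1188409/1172) = 919*(1188409/1172) = 1092147871/1172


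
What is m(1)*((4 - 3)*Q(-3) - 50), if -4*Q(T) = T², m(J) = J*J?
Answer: -209/4 ≈ -52.250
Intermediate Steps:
m(J) = J²
Q(T) = -T²/4
m(1)*((4 - 3)*Q(-3) - 50) = 1²*((4 - 3)*(-¼*(-3)²) - 50) = 1*(1*(-¼*9) - 50) = 1*(1*(-9/4) - 50) = 1*(-9/4 - 50) = 1*(-209/4) = -209/4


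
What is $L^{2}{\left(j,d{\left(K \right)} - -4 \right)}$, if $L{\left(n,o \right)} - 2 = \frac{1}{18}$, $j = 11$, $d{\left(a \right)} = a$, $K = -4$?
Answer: $\frac{1369}{324} \approx 4.2253$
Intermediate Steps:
$L{\left(n,o \right)} = \frac{37}{18}$ ($L{\left(n,o \right)} = 2 + \frac{1}{18} = \frac{37}{18}$)
$L^{2}{\left(j,d{\left(K \right)} - -4 \right)} = \left(\frac{37}{18}\right)^{2} = \frac{1369}{324}$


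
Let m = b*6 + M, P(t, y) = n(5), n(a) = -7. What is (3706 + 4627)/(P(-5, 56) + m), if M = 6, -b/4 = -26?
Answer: 8333/623 ≈ 13.376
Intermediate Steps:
b = 104 (b = -4*(-26) = 104)
P(t, y) = -7
m = 630 (m = 104*6 + 6 = 624 + 6 = 630)
(3706 + 4627)/(P(-5, 56) + m) = (3706 + 4627)/(-7 + 630) = 8333/623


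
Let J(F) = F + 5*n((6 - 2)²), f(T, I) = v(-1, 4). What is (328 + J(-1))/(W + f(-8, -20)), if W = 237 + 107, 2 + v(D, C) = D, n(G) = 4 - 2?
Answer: 337/341 ≈ 0.98827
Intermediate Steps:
n(G) = 2
v(D, C) = -2 + D
f(T, I) = -3 (f(T, I) = -2 - 1 = -3)
W = 344
J(F) = 10 + F (J(F) = F + 5*2 = F + 10 = 10 + F)
(328 + J(-1))/(W + f(-8, -20)) = (328 + (10 - 1))/(344 - 3) = (328 + 9)/341 = 337*(1/341) = 337/341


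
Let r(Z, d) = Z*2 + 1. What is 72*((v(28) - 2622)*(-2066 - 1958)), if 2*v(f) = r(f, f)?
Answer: 751409568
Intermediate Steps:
r(Z, d) = 1 + 2*Z (r(Z, d) = 2*Z + 1 = 1 + 2*Z)
v(f) = ½ + f (v(f) = (1 + 2*f)/2 = ½ + f)
72*((v(28) - 2622)*(-2066 - 1958)) = 72*(((½ + 28) - 2622)*(-2066 - 1958)) = 72*((57/2 - 2622)*(-4024)) = 72*(-5187/2*(-4024)) = 72*10436244 = 751409568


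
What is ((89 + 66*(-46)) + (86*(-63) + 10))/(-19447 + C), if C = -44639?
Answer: 2785/21362 ≈ 0.13037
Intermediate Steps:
((89 + 66*(-46)) + (86*(-63) + 10))/(-19447 + C) = ((89 + 66*(-46)) + (86*(-63) + 10))/(-19447 - 44639) = ((89 - 3036) + (-5418 + 10))/(-64086) = (-2947 - 5408)*(-1/64086) = -8355*(-1/64086) = 2785/21362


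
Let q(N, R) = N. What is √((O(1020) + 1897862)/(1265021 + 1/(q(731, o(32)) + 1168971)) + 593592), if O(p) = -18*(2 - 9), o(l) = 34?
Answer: 4*√81229744910247789900728426186/1479697593743 ≈ 770.45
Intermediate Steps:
O(p) = 126 (O(p) = -18*(-7) = 126)
√((O(1020) + 1897862)/(1265021 + 1/(q(731, o(32)) + 1168971)) + 593592) = √((126 + 1897862)/(1265021 + 1/(731 + 1168971)) + 593592) = √(1897988/(1265021 + 1/1169702) + 593592) = √(1897988/(1479697593743/1169702) + 593592) = √(1897988*(1169702/1479697593743) + 593592) = √(2220080359576/1479697593743 + 593592) = √(878338874145454432/1479697593743) = 4*√81229744910247789900728426186/1479697593743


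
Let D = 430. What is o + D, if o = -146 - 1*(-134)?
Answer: 418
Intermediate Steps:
o = -12 (o = -146 + 134 = -12)
o + D = -12 + 430 = 418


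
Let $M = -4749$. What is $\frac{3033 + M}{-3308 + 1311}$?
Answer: $\frac{1716}{1997} \approx 0.85929$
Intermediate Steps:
$\frac{3033 + M}{-3308 + 1311} = \frac{3033 - 4749}{-3308 + 1311} = - \frac{1716}{-1997} = \left(-1716\right) \left(- \frac{1}{1997}\right) = \frac{1716}{1997}$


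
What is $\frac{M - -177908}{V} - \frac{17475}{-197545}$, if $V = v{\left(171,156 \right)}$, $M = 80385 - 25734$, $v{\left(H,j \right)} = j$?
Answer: $\frac{9188718751}{6163404} \approx 1490.9$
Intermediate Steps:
$M = 54651$
$V = 156$
$\frac{M - -177908}{V} - \frac{17475}{-197545} = \frac{54651 - -177908}{156} - \frac{17475}{-197545} = \left(54651 + 177908\right) \frac{1}{156} - - \frac{3495}{39509} = 232559 \cdot \frac{1}{156} + \frac{3495}{39509} = \frac{232559}{156} + \frac{3495}{39509} = \frac{9188718751}{6163404}$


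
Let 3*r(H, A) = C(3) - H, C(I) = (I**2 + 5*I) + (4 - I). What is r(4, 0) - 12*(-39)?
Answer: 475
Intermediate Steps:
C(I) = 4 + I**2 + 4*I
r(H, A) = 25/3 - H/3 (r(H, A) = ((4 + 3**2 + 4*3) - H)/3 = ((4 + 9 + 12) - H)/3 = (25 - H)/3 = 25/3 - H/3)
r(4, 0) - 12*(-39) = (25/3 - 1/3*4) - 12*(-39) = (25/3 - 4/3) + 468 = 7 + 468 = 475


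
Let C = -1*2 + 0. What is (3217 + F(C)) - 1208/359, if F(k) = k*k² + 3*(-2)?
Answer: 1148669/359 ≈ 3199.6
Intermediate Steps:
C = -2 (C = -2 + 0 = -2)
F(k) = -6 + k³ (F(k) = k³ - 6 = -6 + k³)
(3217 + F(C)) - 1208/359 = (3217 + (-6 + (-2)³)) - 1208/359 = (3217 + (-6 - 8)) - 1208*1/359 = (3217 - 14) - 1208/359 = 3203 - 1208/359 = 1148669/359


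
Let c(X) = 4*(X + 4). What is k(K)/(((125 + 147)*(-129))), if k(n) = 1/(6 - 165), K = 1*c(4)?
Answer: 1/5578992 ≈ 1.7924e-7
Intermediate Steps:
c(X) = 16 + 4*X (c(X) = 4*(4 + X) = 16 + 4*X)
K = 32 (K = 1*(16 + 4*4) = 1*(16 + 16) = 1*32 = 32)
k(n) = -1/159 (k(n) = 1/(-159) = -1/159)
k(K)/(((125 + 147)*(-129))) = -(-1/(129*(125 + 147)))/159 = -1/(159*(272*(-129))) = -1/159/(-35088) = -1/159*(-1/35088) = 1/5578992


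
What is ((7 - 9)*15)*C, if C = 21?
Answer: -630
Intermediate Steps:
((7 - 9)*15)*C = ((7 - 9)*15)*21 = -2*15*21 = -30*21 = -630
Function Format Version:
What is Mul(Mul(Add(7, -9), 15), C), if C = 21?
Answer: -630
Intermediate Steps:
Mul(Mul(Add(7, -9), 15), C) = Mul(Mul(Add(7, -9), 15), 21) = Mul(Mul(-2, 15), 21) = Mul(-30, 21) = -630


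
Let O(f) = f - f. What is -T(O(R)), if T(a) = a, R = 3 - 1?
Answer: 0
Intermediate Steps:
R = 2
O(f) = 0
-T(O(R)) = -1*0 = 0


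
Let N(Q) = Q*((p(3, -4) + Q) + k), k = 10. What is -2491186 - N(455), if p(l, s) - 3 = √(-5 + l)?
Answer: -2704126 - 455*I*√2 ≈ -2.7041e+6 - 643.47*I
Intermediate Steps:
p(l, s) = 3 + √(-5 + l)
N(Q) = Q*(13 + Q + I*√2) (N(Q) = Q*(((3 + √(-5 + 3)) + Q) + 10) = Q*(((3 + √(-2)) + Q) + 10) = Q*(((3 + I*√2) + Q) + 10) = Q*((3 + Q + I*√2) + 10) = Q*(13 + Q + I*√2))
-2491186 - N(455) = -2491186 - 455*(13 + 455 + I*√2) = -2491186 - 455*(468 + I*√2) = -2491186 - (212940 + 455*I*√2) = -2491186 + (-212940 - 455*I*√2) = -2704126 - 455*I*√2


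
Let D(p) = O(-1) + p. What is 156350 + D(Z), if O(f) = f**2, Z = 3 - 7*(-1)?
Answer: 156361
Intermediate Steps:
Z = 10 (Z = 3 + 7 = 10)
D(p) = 1 + p (D(p) = (-1)**2 + p = 1 + p)
156350 + D(Z) = 156350 + (1 + 10) = 156350 + 11 = 156361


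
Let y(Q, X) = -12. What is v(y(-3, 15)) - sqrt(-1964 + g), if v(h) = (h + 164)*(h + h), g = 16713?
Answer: -3648 - 7*sqrt(301) ≈ -3769.4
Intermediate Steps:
v(h) = 2*h*(164 + h) (v(h) = (164 + h)*(2*h) = 2*h*(164 + h))
v(y(-3, 15)) - sqrt(-1964 + g) = 2*(-12)*(164 - 12) - sqrt(-1964 + 16713) = 2*(-12)*152 - sqrt(14749) = -3648 - 7*sqrt(301)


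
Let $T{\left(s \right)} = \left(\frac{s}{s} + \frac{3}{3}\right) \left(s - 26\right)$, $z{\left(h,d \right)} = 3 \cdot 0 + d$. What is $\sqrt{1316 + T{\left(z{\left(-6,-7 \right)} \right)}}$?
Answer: $25 \sqrt{2} \approx 35.355$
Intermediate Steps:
$z{\left(h,d \right)} = d$ ($z{\left(h,d \right)} = 0 + d = d$)
$T{\left(s \right)} = -52 + 2 s$ ($T{\left(s \right)} = \left(1 + 3 \cdot \frac{1}{3}\right) \left(-26 + s\right) = \left(1 + 1\right) \left(-26 + s\right) = 2 \left(-26 + s\right) = -52 + 2 s$)
$\sqrt{1316 + T{\left(z{\left(-6,-7 \right)} \right)}} = \sqrt{1316 + \left(-52 + 2 \left(-7\right)\right)} = \sqrt{1316 - 66} = \sqrt{1250} = 25 \sqrt{2}$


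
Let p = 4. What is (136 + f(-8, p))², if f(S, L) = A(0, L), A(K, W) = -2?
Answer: 17956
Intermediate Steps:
f(S, L) = -2
(136 + f(-8, p))² = (136 - 2)² = 134² = 17956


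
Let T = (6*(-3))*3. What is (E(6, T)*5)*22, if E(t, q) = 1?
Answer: 110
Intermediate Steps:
T = -54 (T = -18*3 = -54)
(E(6, T)*5)*22 = (1*5)*22 = 5*22 = 110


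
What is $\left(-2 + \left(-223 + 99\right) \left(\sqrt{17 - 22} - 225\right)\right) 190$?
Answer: $5300620 - 23560 i \sqrt{5} \approx 5.3006 \cdot 10^{6} - 52682.0 i$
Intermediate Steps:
$\left(-2 + \left(-223 + 99\right) \left(\sqrt{17 - 22} - 225\right)\right) 190 = \left(-2 - 124 \left(\sqrt{-5} - 225\right)\right) 190 = \left(-2 - 124 \left(i \sqrt{5} - 225\right)\right) 190 = \left(-2 - 124 \left(-225 + i \sqrt{5}\right)\right) 190 = \left(-2 + \left(27900 - 124 i \sqrt{5}\right)\right) 190 = \left(27898 - 124 i \sqrt{5}\right) 190 = 5300620 - 23560 i \sqrt{5}$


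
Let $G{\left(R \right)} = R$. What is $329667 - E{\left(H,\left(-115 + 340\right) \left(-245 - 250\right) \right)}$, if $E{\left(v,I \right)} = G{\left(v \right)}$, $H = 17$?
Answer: $329650$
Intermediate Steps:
$E{\left(v,I \right)} = v$
$329667 - E{\left(H,\left(-115 + 340\right) \left(-245 - 250\right) \right)} = 329667 - 17 = 329650$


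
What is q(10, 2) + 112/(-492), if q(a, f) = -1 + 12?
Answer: 1325/123 ≈ 10.772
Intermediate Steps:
q(a, f) = 11
q(10, 2) + 112/(-492) = 11 + 112/(-492) = 11 + 112*(-1/492) = 11 - 28/123 = 1325/123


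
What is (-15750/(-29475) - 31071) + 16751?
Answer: -1875850/131 ≈ -14319.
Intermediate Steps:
(-15750/(-29475) - 31071) + 16751 = (-15750*(-1/29475) - 31071) + 16751 = (70/131 - 31071) + 16751 = -4070231/131 + 16751 = -1875850/131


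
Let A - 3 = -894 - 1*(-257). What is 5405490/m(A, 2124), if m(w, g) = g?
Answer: 300305/118 ≈ 2545.0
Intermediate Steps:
A = -634 (A = 3 + (-894 - 1*(-257)) = 3 + (-894 + 257) = 3 - 637 = -634)
5405490/m(A, 2124) = 5405490/2124 = 5405490*(1/2124) = 300305/118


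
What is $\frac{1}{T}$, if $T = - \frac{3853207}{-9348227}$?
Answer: $\frac{9348227}{3853207} \approx 2.4261$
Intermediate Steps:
$T = \frac{3853207}{9348227}$ ($T = \left(-3853207\right) \left(- \frac{1}{9348227}\right) = \frac{3853207}{9348227} \approx 0.41219$)
$\frac{1}{T} = \frac{1}{\frac{3853207}{9348227}} = \frac{9348227}{3853207}$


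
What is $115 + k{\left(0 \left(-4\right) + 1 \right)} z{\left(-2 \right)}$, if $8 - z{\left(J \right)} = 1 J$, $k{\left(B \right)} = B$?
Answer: $125$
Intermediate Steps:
$z{\left(J \right)} = 8 - J$ ($z{\left(J \right)} = 8 - 1 J = 8 - J$)
$115 + k{\left(0 \left(-4\right) + 1 \right)} z{\left(-2 \right)} = 115 + \left(0 \left(-4\right) + 1\right) \left(8 - -2\right) = 115 + \left(0 + 1\right) \left(8 + 2\right) = 115 + 1 \cdot 10 = 115 + 10 = 125$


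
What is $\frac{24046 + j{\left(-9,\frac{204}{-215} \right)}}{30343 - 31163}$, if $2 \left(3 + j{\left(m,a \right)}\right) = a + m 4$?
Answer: $- \frac{5165273}{176300} \approx -29.298$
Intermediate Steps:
$j{\left(m,a \right)} = -3 + \frac{a}{2} + 2 m$ ($j{\left(m,a \right)} = -3 + \frac{a + m 4}{2} = -3 + \frac{a + 4 m}{2} = -3 + \left(\frac{a}{2} + 2 m\right) = -3 + \frac{a}{2} + 2 m$)
$\frac{24046 + j{\left(-9,\frac{204}{-215} \right)}}{30343 - 31163} = \frac{24046 + \left(-3 + \frac{204 \frac{1}{-215}}{2} + 2 \left(-9\right)\right)}{30343 - 31163} = \frac{24046 - \left(21 - 102 \left(- \frac{1}{215}\right)\right)}{-820} = \left(24046 - \frac{4617}{215}\right) \left(- \frac{1}{820}\right) = \frac{5165273}{215} \left(- \frac{1}{820}\right) = - \frac{5165273}{176300}$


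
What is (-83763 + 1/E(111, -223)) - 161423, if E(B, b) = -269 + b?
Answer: -120631513/492 ≈ -2.4519e+5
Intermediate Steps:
(-83763 + 1/E(111, -223)) - 161423 = (-83763 + 1/(-269 - 223)) - 161423 = (-83763 + 1/(-492)) - 161423 = (-83763 - 1/492) - 161423 = -41211397/492 - 161423 = -120631513/492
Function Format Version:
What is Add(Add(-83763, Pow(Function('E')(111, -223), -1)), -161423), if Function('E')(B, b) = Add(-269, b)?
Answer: Rational(-120631513, 492) ≈ -2.4519e+5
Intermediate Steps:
Add(Add(-83763, Pow(Function('E')(111, -223), -1)), -161423) = Add(Add(-83763, Pow(Add(-269, -223), -1)), -161423) = Add(Add(-83763, Pow(-492, -1)), -161423) = Add(Add(-83763, Rational(-1, 492)), -161423) = Add(Rational(-41211397, 492), -161423) = Rational(-120631513, 492)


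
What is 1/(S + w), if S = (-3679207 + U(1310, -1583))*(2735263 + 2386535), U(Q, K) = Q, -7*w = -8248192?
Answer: -7/131862110243450 ≈ -5.3086e-14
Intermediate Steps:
w = 8248192/7 (w = -1/7*(-8248192) = 8248192/7 ≈ 1.1783e+6)
S = -18837445498806 (S = (-3679207 + 1310)*(2735263 + 2386535) = -3677897*5121798 = -18837445498806)
1/(S + w) = 1/(-18837445498806 + 8248192/7) = 1/(-131862110243450/7) = -7/131862110243450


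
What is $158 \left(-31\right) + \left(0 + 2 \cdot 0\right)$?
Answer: $-4898$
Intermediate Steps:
$158 \left(-31\right) + \left(0 + 2 \cdot 0\right) = -4898 + \left(0 + 0\right) = -4898 + 0 = -4898$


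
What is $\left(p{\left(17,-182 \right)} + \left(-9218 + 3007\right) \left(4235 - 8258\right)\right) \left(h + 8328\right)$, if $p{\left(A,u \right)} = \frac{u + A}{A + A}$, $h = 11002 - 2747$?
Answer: $\frac{14088134695971}{34} \approx 4.1436 \cdot 10^{11}$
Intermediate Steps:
$h = 8255$
$p{\left(A,u \right)} = \frac{A + u}{2 A}$
$\left(p{\left(17,-182 \right)} + \left(-9218 + 3007\right) \left(4235 - 8258\right)\right) \left(h + 8328\right) = \left(\frac{17 - 182}{2 \cdot 17} + \left(-9218 + 3007\right) \left(4235 - 8258\right)\right) \left(8255 + 8328\right) = \left(\frac{1}{2} \cdot \frac{1}{17} \left(-165\right) - -24986853\right) 16583 = \left(- \frac{165}{34} + 24986853\right) 16583 = \frac{849552837}{34} \cdot 16583 = \frac{14088134695971}{34}$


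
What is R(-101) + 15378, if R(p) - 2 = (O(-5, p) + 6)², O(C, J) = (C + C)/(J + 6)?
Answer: 5565636/361 ≈ 15417.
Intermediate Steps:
O(C, J) = 2*C/(6 + J) (O(C, J) = (2*C)/(6 + J) = 2*C/(6 + J))
R(p) = 2 + (6 - 10/(6 + p))² (R(p) = 2 + (2*(-5)/(6 + p) + 6)² = 2 + (-10/(6 + p) + 6)² = 2 + (6 - 10/(6 + p))²)
R(-101) + 15378 = (2 + (6 - 10/(6 - 101))²) + 15378 = (2 + (6 - 10/(-95))²) + 15378 = (2 + (6 - 10*(-1/95))²) + 15378 = (2 + (6 + 2/19)²) + 15378 = (2 + (116/19)²) + 15378 = (2 + 13456/361) + 15378 = 14178/361 + 15378 = 5565636/361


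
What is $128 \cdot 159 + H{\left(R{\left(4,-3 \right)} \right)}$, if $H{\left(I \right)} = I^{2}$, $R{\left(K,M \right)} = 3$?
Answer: $20361$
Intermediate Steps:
$128 \cdot 159 + H{\left(R{\left(4,-3 \right)} \right)} = 128 \cdot 159 + 3^{2} = 20352 + 9 = 20361$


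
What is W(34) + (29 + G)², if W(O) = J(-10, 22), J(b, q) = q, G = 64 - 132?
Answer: 1543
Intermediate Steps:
G = -68
W(O) = 22
W(34) + (29 + G)² = 22 + (29 - 68)² = 22 + (-39)² = 22 + 1521 = 1543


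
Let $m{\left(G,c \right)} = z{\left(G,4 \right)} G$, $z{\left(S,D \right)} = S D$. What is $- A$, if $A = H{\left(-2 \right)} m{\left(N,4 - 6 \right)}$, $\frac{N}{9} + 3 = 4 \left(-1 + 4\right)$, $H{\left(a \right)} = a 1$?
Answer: $52488$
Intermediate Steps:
$z{\left(S,D \right)} = D S$
$H{\left(a \right)} = a$
$N = 81$ ($N = -27 + 9 \cdot 4 \left(-1 + 4\right) = -27 + 9 \cdot 4 \cdot 3 = -27 + 9 \cdot 12 = -27 + 108 = 81$)
$m{\left(G,c \right)} = 4 G^{2}$ ($m{\left(G,c \right)} = 4 G G = 4 G^{2}$)
$A = -52488$ ($A = - 2 \cdot 4 \cdot 81^{2} = - 2 \cdot 4 \cdot 6561 = \left(-2\right) 26244 = -52488$)
$- A = \left(-1\right) \left(-52488\right) = 52488$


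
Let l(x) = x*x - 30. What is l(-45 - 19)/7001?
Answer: 4066/7001 ≈ 0.58077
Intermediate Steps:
l(x) = -30 + x² (l(x) = x² - 30 = -30 + x²)
l(-45 - 19)/7001 = (-30 + (-45 - 19)²)/7001 = (-30 + (-64)²)*(1/7001) = (-30 + 4096)*(1/7001) = 4066*(1/7001) = 4066/7001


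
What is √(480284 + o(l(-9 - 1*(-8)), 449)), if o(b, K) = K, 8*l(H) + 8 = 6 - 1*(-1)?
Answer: 11*√3973 ≈ 693.35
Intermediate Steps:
l(H) = -⅛ (l(H) = -1 + (6 - 1*(-1))/8 = -1 + (6 + 1)/8 = -1 + (⅛)*7 = -1 + 7/8 = -⅛)
√(480284 + o(l(-9 - 1*(-8)), 449)) = √(480284 + 449) = √480733 = 11*√3973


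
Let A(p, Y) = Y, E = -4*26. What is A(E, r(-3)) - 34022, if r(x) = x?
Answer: -34025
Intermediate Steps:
E = -104
A(E, r(-3)) - 34022 = -3 - 34022 = -34025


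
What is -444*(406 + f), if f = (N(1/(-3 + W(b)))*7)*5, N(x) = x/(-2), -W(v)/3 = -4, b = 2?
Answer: -538202/3 ≈ -1.7940e+5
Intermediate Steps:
W(v) = 12 (W(v) = -3*(-4) = 12)
N(x) = -x/2 (N(x) = x*(-½) = -x/2)
f = -35/18 (f = (-1/(2*(-3 + 12))*7)*5 = (-½/9*7)*5 = (-½*⅑*7)*5 = -1/18*7*5 = -7/18*5 = -35/18 ≈ -1.9444)
-444*(406 + f) = -444*(406 - 35/18) = -444*7273/18 = -538202/3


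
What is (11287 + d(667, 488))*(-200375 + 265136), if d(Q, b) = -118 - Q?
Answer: 680120022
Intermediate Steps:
(11287 + d(667, 488))*(-200375 + 265136) = (11287 + (-118 - 1*667))*(-200375 + 265136) = (11287 + (-118 - 667))*64761 = (11287 - 785)*64761 = 10502*64761 = 680120022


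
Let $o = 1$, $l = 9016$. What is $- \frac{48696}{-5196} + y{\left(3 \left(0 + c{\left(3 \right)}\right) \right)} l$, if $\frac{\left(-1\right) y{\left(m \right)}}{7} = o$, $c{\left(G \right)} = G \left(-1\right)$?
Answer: $- \frac{27323438}{433} \approx -63103.0$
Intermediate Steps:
$c{\left(G \right)} = - G$
$y{\left(m \right)} = -7$ ($y{\left(m \right)} = \left(-7\right) 1 = -7$)
$- \frac{48696}{-5196} + y{\left(3 \left(0 + c{\left(3 \right)}\right) \right)} l = - \frac{48696}{-5196} - 63112 = \left(-48696\right) \left(- \frac{1}{5196}\right) - 63112 = \frac{4058}{433} - 63112 = - \frac{27323438}{433}$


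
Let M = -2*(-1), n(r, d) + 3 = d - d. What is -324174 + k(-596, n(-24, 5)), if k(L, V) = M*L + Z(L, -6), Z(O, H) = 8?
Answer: -325358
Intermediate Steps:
n(r, d) = -3 (n(r, d) = -3 + (d - d) = -3 + 0 = -3)
M = 2
k(L, V) = 8 + 2*L (k(L, V) = 2*L + 8 = 8 + 2*L)
-324174 + k(-596, n(-24, 5)) = -324174 + (8 + 2*(-596)) = -324174 + (8 - 1192) = -324174 - 1184 = -325358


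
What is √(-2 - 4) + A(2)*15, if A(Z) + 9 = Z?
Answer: -105 + I*√6 ≈ -105.0 + 2.4495*I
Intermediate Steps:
A(Z) = -9 + Z
√(-2 - 4) + A(2)*15 = √(-2 - 4) + (-9 + 2)*15 = √(-6) - 7*15 = I*√6 - 105 = -105 + I*√6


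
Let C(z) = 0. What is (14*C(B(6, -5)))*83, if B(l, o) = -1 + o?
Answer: 0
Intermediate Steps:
(14*C(B(6, -5)))*83 = (14*0)*83 = 0*83 = 0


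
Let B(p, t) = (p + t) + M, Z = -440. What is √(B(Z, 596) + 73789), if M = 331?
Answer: 2*√18569 ≈ 272.54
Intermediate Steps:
B(p, t) = 331 + p + t (B(p, t) = (p + t) + 331 = 331 + p + t)
√(B(Z, 596) + 73789) = √((331 - 440 + 596) + 73789) = √(487 + 73789) = √74276 = 2*√18569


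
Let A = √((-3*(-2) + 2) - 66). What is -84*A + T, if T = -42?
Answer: -42 - 84*I*√58 ≈ -42.0 - 639.72*I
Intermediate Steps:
A = I*√58 (A = √((6 + 2) - 66) = √(8 - 66) = √(-58) = I*√58 ≈ 7.6158*I)
-84*A + T = -84*I*√58 - 42 = -42 - 84*I*√58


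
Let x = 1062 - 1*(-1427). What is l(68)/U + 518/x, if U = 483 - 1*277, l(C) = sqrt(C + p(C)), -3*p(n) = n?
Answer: 518/2489 + sqrt(102)/309 ≈ 0.24080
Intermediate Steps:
p(n) = -n/3
l(C) = sqrt(6)*sqrt(C)/3 (l(C) = sqrt(C - C/3) = sqrt(2*C/3) = sqrt(6)*sqrt(C)/3)
x = 2489 (x = 1062 + 1427 = 2489)
U = 206 (U = 483 - 277 = 206)
l(68)/U + 518/x = (sqrt(6)*sqrt(68)/3)/206 + 518/2489 = (sqrt(6)*(2*sqrt(17))/3)*(1/206) + 518*(1/2489) = (2*sqrt(102)/3)*(1/206) + 518/2489 = sqrt(102)/309 + 518/2489 = 518/2489 + sqrt(102)/309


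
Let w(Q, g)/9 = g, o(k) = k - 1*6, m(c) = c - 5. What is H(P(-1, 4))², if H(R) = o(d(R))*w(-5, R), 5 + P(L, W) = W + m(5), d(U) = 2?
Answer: 1296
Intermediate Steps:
m(c) = -5 + c
o(k) = -6 + k (o(k) = k - 6 = -6 + k)
w(Q, g) = 9*g
P(L, W) = -5 + W (P(L, W) = -5 + (W + (-5 + 5)) = -5 + (W + 0) = -5 + W)
H(R) = -36*R (H(R) = (-6 + 2)*(9*R) = -36*R)
H(P(-1, 4))² = (-36*(-5 + 4))² = (-36*(-1))² = 36² = 1296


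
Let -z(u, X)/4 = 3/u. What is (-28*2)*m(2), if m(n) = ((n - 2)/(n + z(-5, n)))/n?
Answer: 0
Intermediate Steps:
z(u, X) = -12/u
m(n) = (-2 + n)/(n*(12/5 + n)) (m(n) = ((n - 2)/(n - 12/(-5)))/n = ((-2 + n)/(n - 12*(-⅕)))/n = ((-2 + n)/(n + 12/5))/n = ((-2 + n)/(12/5 + n))/n = (-2 + n)/(n*(12/5 + n)))
(-28*2)*m(2) = (-28*2)*(5*(-2 + 2)/(2*(12 + 5*2))) = -280*0/(2*(12 + 10)) = -280*0/(2*22) = -56*0 = 0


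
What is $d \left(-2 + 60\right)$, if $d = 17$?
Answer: $986$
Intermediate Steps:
$d \left(-2 + 60\right) = 17 \left(-2 + 60\right) = 17 \cdot 58 = 986$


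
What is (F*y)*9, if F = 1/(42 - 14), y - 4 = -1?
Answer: 27/28 ≈ 0.96429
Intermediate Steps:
y = 3 (y = 4 - 1 = 3)
F = 1/28 ≈ 0.035714
(F*y)*9 = ((1/28)*3)*9 = (3/28)*9 = 27/28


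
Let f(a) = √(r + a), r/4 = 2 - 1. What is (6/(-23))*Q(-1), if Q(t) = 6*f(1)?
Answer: -36*√5/23 ≈ -3.4999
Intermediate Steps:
r = 4 (r = 4*(2 - 1) = 4*1 = 4)
f(a) = √(4 + a)
Q(t) = 6*√5 (Q(t) = 6*√(4 + 1) = 6*√5)
(6/(-23))*Q(-1) = (6/(-23))*(6*√5) = (6*(-1/23))*(6*√5) = -36*√5/23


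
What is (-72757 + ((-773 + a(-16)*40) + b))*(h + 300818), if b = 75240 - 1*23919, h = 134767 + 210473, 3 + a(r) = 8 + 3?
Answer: -14141563562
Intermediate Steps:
a(r) = 8 (a(r) = -3 + (8 + 3) = -3 + 11 = 8)
h = 345240
b = 51321 (b = 75240 - 23919 = 51321)
(-72757 + ((-773 + a(-16)*40) + b))*(h + 300818) = (-72757 + ((-773 + 8*40) + 51321))*(345240 + 300818) = (-72757 + ((-773 + 320) + 51321))*646058 = (-72757 + (-453 + 51321))*646058 = (-72757 + 50868)*646058 = -21889*646058 = -14141563562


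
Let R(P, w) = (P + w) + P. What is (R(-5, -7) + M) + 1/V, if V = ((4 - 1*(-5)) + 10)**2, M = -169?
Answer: -67145/361 ≈ -186.00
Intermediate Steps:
R(P, w) = w + 2*P
V = 361 (V = ((4 + 5) + 10)**2 = (9 + 10)**2 = 19**2 = 361)
(R(-5, -7) + M) + 1/V = ((-7 + 2*(-5)) - 169) + 1/361 = ((-7 - 10) - 169) + 1/361 = (-17 - 169) + 1/361 = -186 + 1/361 = -67145/361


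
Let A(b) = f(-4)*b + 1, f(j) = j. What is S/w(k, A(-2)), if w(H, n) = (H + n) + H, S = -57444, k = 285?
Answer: -19148/193 ≈ -99.212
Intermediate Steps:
A(b) = 1 - 4*b (A(b) = -4*b + 1 = 1 - 4*b)
w(H, n) = n + 2*H
S/w(k, A(-2)) = -57444/((1 - 4*(-2)) + 2*285) = -57444/((1 + 8) + 570) = -57444/(9 + 570) = -57444/579 = -57444*1/579 = -19148/193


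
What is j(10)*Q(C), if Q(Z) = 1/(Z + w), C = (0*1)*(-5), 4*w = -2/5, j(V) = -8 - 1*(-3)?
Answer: 50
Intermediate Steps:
j(V) = -5 (j(V) = -8 + 3 = -5)
w = -⅒ (w = (-2/5)/4 = (-2*⅕)/4 = (¼)*(-⅖) = -⅒ ≈ -0.10000)
C = 0 (C = 0*(-5) = 0)
Q(Z) = 1/(-⅒ + Z) (Q(Z) = 1/(Z - ⅒) = 1/(-⅒ + Z))
j(10)*Q(C) = -50/(-1 + 10*0) = -50/(-1 + 0) = -50/(-1) = -50*(-1) = -5*(-10) = 50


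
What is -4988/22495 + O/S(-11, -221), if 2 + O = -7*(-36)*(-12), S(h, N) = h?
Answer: 6183182/22495 ≈ 274.87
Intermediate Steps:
O = -3026 (O = -2 - 7*(-36)*(-12) = -2 + 252*(-12) = -2 - 3024 = -3026)
-4988/22495 + O/S(-11, -221) = -4988/22495 - 3026/(-11) = -4988*1/22495 - 3026*(-1/11) = -4988/22495 + 3026/11 = 6183182/22495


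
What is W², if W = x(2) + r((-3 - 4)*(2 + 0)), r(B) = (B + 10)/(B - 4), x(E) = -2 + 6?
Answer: 1444/81 ≈ 17.827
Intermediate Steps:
x(E) = 4
r(B) = (10 + B)/(-4 + B)
W = 38/9 (W = 4 + (10 + (-3 - 4)*(2 + 0))/(-4 + (-3 - 4)*(2 + 0)) = 4 + (10 - 7*2)/(-4 - 7*2) = 4 + (10 - 14)/(-4 - 14) = 4 - 4/(-18) = 4 - 1/18*(-4) = 4 + 2/9 = 38/9 ≈ 4.2222)
W² = (38/9)² = 1444/81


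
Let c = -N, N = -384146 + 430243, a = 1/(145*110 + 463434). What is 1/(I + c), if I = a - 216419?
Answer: -479384/125845970143 ≈ -3.8093e-6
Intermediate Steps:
a = 1/479384 (a = 1/(15950 + 463434) = 1/479384 ≈ 2.0860e-6)
N = 46097
I = -103747805895/479384 (I = 1/479384 - 216419 = -103747805895/479384 ≈ -2.1642e+5)
c = -46097 (c = -1*46097 = -46097)
1/(I + c) = 1/(-103747805895/479384 - 46097) = 1/(-125845970143/479384) = -479384/125845970143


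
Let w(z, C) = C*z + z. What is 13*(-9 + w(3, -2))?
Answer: -156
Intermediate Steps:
w(z, C) = z + C*z
13*(-9 + w(3, -2)) = 13*(-9 + 3*(1 - 2)) = 13*(-9 + 3*(-1)) = 13*(-9 - 3) = 13*(-12) = -156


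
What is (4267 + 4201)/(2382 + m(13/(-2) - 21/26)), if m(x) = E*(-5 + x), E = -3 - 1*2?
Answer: 55042/15883 ≈ 3.4655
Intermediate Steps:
E = -5 (E = -3 - 2 = -5)
m(x) = 25 - 5*x (m(x) = -5*(-5 + x) = 25 - 5*x)
(4267 + 4201)/(2382 + m(13/(-2) - 21/26)) = (4267 + 4201)/(2382 + (25 - 5*(13/(-2) - 21/26))) = 8468/(2382 + (25 - 5*(13*(-½) - 21*1/26))) = 8468/(2382 + (25 - 5*(-13/2 - 21/26))) = 8468/(2382 + (25 - 5*(-95/13))) = 8468/(2382 + (25 + 475/13)) = 8468/(2382 + 800/13) = 8468/(31766/13) = 8468*(13/31766) = 55042/15883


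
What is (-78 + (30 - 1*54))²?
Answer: 10404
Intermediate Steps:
(-78 + (30 - 1*54))² = (-78 + (30 - 54))² = (-78 - 24)² = (-102)² = 10404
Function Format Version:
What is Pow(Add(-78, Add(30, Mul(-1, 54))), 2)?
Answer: 10404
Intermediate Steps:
Pow(Add(-78, Add(30, Mul(-1, 54))), 2) = Pow(Add(-78, Add(30, -54)), 2) = Pow(Add(-78, -24), 2) = Pow(-102, 2) = 10404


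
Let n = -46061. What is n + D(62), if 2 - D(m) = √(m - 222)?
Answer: -46059 - 4*I*√10 ≈ -46059.0 - 12.649*I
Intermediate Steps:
D(m) = 2 - √(-222 + m) (D(m) = 2 - √(m - 222) = 2 - √(-222 + m))
n + D(62) = -46061 + (2 - √(-222 + 62)) = -46061 + (2 - √(-160)) = -46061 + (2 - 4*I*√10) = -46059 - 4*I*√10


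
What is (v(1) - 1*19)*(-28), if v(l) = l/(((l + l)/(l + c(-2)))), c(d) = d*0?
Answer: 518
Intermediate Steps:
c(d) = 0
v(l) = l/2 (v(l) = l/(((l + l)/(l + 0))) = l/(((2*l)/l)) = l/2)
(v(1) - 1*19)*(-28) = ((½)*1 - 1*19)*(-28) = (½ - 19)*(-28) = -37/2*(-28) = 518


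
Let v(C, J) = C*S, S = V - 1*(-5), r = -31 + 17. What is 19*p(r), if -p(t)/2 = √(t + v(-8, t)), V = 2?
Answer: -38*I*√70 ≈ -317.93*I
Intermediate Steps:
r = -14
S = 7 (S = 2 - 1*(-5) = 2 + 5 = 7)
v(C, J) = 7*C (v(C, J) = C*7 = 7*C)
p(t) = -2*√(-56 + t) (p(t) = -2*√(t + 7*(-8)) = -2*√(t - 56) = -2*√(-56 + t))
19*p(r) = 19*(-2*√(-56 - 14)) = 19*(-2*I*√70) = -38*I*√70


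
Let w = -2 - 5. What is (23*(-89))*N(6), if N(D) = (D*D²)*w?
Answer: 3095064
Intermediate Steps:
w = -7
N(D) = -7*D³ (N(D) = (D*D²)*(-7) = D³*(-7) = -7*D³)
(23*(-89))*N(6) = (23*(-89))*(-7*6³) = -(-14329)*216 = -2047*(-1512) = 3095064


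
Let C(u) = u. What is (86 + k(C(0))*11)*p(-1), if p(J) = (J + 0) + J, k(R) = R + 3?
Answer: -238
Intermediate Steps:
k(R) = 3 + R
p(J) = 2*J (p(J) = J + J = 2*J)
(86 + k(C(0))*11)*p(-1) = (86 + (3 + 0)*11)*(2*(-1)) = (86 + 3*11)*(-2) = (86 + 33)*(-2) = 119*(-2) = -238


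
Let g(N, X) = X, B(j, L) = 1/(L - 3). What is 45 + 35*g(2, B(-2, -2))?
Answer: 38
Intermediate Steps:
B(j, L) = 1/(-3 + L)
45 + 35*g(2, B(-2, -2)) = 45 + 35/(-3 - 2) = 45 + 35/(-5) = 45 + 35*(-⅕) = 45 - 7 = 38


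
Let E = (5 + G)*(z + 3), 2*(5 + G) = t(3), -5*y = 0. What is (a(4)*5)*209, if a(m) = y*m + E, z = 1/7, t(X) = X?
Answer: 34485/7 ≈ 4926.4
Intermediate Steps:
y = 0 (y = -⅕*0 = 0)
z = ⅐ ≈ 0.14286
G = -7/2 (G = -5 + (½)*3 = -5 + 3/2 = -7/2 ≈ -3.5000)
E = 33/7 (E = (5 - 7/2)*(⅐ + 3) = (3/2)*(22/7) = 33/7 ≈ 4.7143)
a(m) = 33/7 (a(m) = 0*m + 33/7 = 0 + 33/7 = 33/7)
(a(4)*5)*209 = ((33/7)*5)*209 = (165/7)*209 = 34485/7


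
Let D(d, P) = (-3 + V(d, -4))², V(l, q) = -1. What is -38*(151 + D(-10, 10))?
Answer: -6346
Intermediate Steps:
D(d, P) = 16 (D(d, P) = (-3 - 1)² = (-4)² = 16)
-38*(151 + D(-10, 10)) = -38*(151 + 16) = -38*167 = -6346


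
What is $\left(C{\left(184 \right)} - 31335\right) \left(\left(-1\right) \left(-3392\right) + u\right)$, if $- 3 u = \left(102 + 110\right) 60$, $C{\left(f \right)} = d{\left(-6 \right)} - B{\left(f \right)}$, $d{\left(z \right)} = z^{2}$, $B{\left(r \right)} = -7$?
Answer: $26535616$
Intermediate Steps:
$C{\left(f \right)} = 43$ ($C{\left(f \right)} = \left(-6\right)^{2} - -7 = 36 + 7 = 43$)
$u = -4240$ ($u = - \frac{\left(102 + 110\right) 60}{3} = - \frac{212 \cdot 60}{3} = \left(- \frac{1}{3}\right) 12720 = -4240$)
$\left(C{\left(184 \right)} - 31335\right) \left(\left(-1\right) \left(-3392\right) + u\right) = \left(43 - 31335\right) \left(\left(-1\right) \left(-3392\right) - 4240\right) = - 31292 \left(3392 - 4240\right) = \left(-31292\right) \left(-848\right) = 26535616$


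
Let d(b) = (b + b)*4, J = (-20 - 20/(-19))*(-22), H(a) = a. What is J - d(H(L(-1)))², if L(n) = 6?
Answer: -35856/19 ≈ -1887.2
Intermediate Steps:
J = 7920/19 (J = (-20 - 20*(-1/19))*(-22) = (-20 + 20/19)*(-22) = -360/19*(-22) = 7920/19 ≈ 416.84)
d(b) = 8*b (d(b) = (2*b)*4 = 8*b)
J - d(H(L(-1)))² = 7920/19 - (8*6)² = 7920/19 - 1*48² = 7920/19 - 1*2304 = 7920/19 - 2304 = -35856/19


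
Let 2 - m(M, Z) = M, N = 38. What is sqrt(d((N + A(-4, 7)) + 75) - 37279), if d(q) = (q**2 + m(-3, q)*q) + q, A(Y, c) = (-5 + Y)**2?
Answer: 39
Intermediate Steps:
m(M, Z) = 2 - M
d(q) = q**2 + 6*q (d(q) = (q**2 + (2 - 1*(-3))*q) + q = (q**2 + (2 + 3)*q) + q = (q**2 + 5*q) + q = q**2 + 6*q)
sqrt(d((N + A(-4, 7)) + 75) - 37279) = sqrt(((38 + (-5 - 4)**2) + 75)*(6 + ((38 + (-5 - 4)**2) + 75)) - 37279) = sqrt(((38 + (-9)**2) + 75)*(6 + ((38 + (-9)**2) + 75)) - 37279) = sqrt(((38 + 81) + 75)*(6 + ((38 + 81) + 75)) - 37279) = sqrt((119 + 75)*(6 + (119 + 75)) - 37279) = sqrt(194*(6 + 194) - 37279) = sqrt(194*200 - 37279) = sqrt(38800 - 37279) = sqrt(1521) = 39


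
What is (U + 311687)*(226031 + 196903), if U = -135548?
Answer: 74495171826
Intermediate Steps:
(U + 311687)*(226031 + 196903) = (-135548 + 311687)*(226031 + 196903) = 176139*422934 = 74495171826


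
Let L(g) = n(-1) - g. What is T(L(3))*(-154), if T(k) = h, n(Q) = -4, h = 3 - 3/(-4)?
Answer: -1155/2 ≈ -577.50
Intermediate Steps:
h = 15/4 (h = 3 - ¼*(-3) = 3 + ¾ = 15/4 ≈ 3.7500)
L(g) = -4 - g
T(k) = 15/4
T(L(3))*(-154) = (15/4)*(-154) = -1155/2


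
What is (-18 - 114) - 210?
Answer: -342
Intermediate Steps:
(-18 - 114) - 210 = -132 - 210 = -342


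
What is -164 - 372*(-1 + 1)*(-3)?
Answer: -164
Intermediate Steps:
-164 - 372*(-1 + 1)*(-3) = -164 - 0*(-3) = -164 - 372*0 = -164 + 0 = -164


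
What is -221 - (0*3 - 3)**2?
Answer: -230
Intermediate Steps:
-221 - (0*3 - 3)**2 = -221 - (0 - 3)**2 = -221 - 1*(-3)**2 = -221 - 1*9 = -221 - 9 = -230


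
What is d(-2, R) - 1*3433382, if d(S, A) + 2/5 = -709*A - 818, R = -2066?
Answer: -9847032/5 ≈ -1.9694e+6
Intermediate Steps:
d(S, A) = -4092/5 - 709*A (d(S, A) = -⅖ + (-709*A - 818) = -⅖ + (-818 - 709*A) = -4092/5 - 709*A)
d(-2, R) - 1*3433382 = (-4092/5 - 709*(-2066)) - 1*3433382 = (-4092/5 + 1464794) - 3433382 = 7319878/5 - 3433382 = -9847032/5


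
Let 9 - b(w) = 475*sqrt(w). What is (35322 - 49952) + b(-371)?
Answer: -14621 - 475*I*sqrt(371) ≈ -14621.0 - 9149.1*I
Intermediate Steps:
b(w) = 9 - 475*sqrt(w)
(35322 - 49952) + b(-371) = (35322 - 49952) + (9 - 475*I*sqrt(371)) = -14630 + (9 - 475*I*sqrt(371)) = -14621 - 475*I*sqrt(371)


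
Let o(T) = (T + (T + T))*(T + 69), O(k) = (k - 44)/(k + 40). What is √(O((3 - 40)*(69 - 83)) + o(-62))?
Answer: I*√11253651/93 ≈ 36.071*I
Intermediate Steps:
O(k) = (-44 + k)/(40 + k)
o(T) = 3*T*(69 + T) (o(T) = (T + 2*T)*(69 + T) = (3*T)*(69 + T) = 3*T*(69 + T))
√(O((3 - 40)*(69 - 83)) + o(-62)) = √((-44 + (3 - 40)*(69 - 83))/(40 + (3 - 40)*(69 - 83)) + 3*(-62)*(69 - 62)) = √((-44 - 37*(-14))/(40 - 37*(-14)) + 3*(-62)*7) = √((-44 + 518)/(40 + 518) - 1302) = √(474/558 - 1302) = √((1/558)*474 - 1302) = √(79/93 - 1302) = √(-121007/93) = I*√11253651/93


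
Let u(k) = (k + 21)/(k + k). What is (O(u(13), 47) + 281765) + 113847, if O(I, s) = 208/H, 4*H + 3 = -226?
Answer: 90594316/229 ≈ 3.9561e+5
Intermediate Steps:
H = -229/4 (H = -¾ + (¼)*(-226) = -¾ - 113/2 = -229/4 ≈ -57.250)
u(k) = (21 + k)/(2*k) (u(k) = (21 + k)/((2*k)) = (21 + k)*(1/(2*k)) = (21 + k)/(2*k))
O(I, s) = -832/229 (O(I, s) = 208/(-229/4) = 208*(-4/229) = -832/229)
(O(u(13), 47) + 281765) + 113847 = (-832/229 + 281765) + 113847 = 64523353/229 + 113847 = 90594316/229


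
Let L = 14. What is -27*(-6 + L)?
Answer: -216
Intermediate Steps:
-27*(-6 + L) = -27*(-6 + 14) = -27*8 = -216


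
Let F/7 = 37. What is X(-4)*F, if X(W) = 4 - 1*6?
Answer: -518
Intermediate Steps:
F = 259 (F = 7*37 = 259)
X(W) = -2 (X(W) = 4 - 6 = -2)
X(-4)*F = -2*259 = -518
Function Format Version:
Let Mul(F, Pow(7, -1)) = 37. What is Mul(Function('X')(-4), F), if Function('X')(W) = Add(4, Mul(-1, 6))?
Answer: -518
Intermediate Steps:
F = 259 (F = Mul(7, 37) = 259)
Function('X')(W) = -2 (Function('X')(W) = Add(4, -6) = -2)
Mul(Function('X')(-4), F) = Mul(-2, 259) = -518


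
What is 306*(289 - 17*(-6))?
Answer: 119646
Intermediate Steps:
306*(289 - 17*(-6)) = 306*(289 + 102) = 306*391 = 119646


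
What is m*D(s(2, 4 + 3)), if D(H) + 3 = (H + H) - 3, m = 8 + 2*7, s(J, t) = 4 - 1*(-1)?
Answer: 88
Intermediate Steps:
s(J, t) = 5 (s(J, t) = 4 + 1 = 5)
m = 22 (m = 8 + 14 = 22)
D(H) = -6 + 2*H (D(H) = -3 + ((H + H) - 3) = -3 + (2*H - 3) = -3 + (-3 + 2*H) = -6 + 2*H)
m*D(s(2, 4 + 3)) = 22*(-6 + 2*5) = 22*(-6 + 10) = 22*4 = 88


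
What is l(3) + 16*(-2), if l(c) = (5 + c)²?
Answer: 32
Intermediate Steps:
l(3) + 16*(-2) = (5 + 3)² + 16*(-2) = 8² - 32 = 64 - 32 = 32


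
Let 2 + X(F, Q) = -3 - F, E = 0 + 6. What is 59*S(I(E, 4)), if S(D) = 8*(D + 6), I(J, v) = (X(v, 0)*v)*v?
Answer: -65136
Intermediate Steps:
E = 6
X(F, Q) = -5 - F (X(F, Q) = -2 + (-3 - F) = -5 - F)
I(J, v) = v²*(-5 - v) (I(J, v) = ((-5 - v)*v)*v = (v*(-5 - v))*v = v²*(-5 - v))
S(D) = 48 + 8*D (S(D) = 8*(6 + D) = 48 + 8*D)
59*S(I(E, 4)) = 59*(48 + 8*(4²*(-5 - 1*4))) = 59*(48 + 8*(16*(-5 - 4))) = 59*(48 + 8*(16*(-9))) = 59*(48 + 8*(-144)) = 59*(48 - 1152) = 59*(-1104) = -65136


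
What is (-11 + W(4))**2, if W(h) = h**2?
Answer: 25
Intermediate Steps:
(-11 + W(4))**2 = (-11 + 4**2)**2 = (-11 + 16)**2 = 5**2 = 25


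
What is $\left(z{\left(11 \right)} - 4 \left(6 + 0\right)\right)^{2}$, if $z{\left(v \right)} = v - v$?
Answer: $576$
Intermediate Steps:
$z{\left(v \right)} = 0$
$\left(z{\left(11 \right)} - 4 \left(6 + 0\right)\right)^{2} = \left(0 - 4 \left(6 + 0\right)\right)^{2} = \left(0 - 24\right)^{2} = \left(-24\right)^{2} = 576$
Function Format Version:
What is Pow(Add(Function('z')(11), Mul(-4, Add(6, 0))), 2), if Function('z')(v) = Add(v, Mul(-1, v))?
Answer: 576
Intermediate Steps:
Function('z')(v) = 0
Pow(Add(Function('z')(11), Mul(-4, Add(6, 0))), 2) = Pow(Add(0, Mul(-4, Add(6, 0))), 2) = Pow(Add(0, Mul(-4, 6)), 2) = Pow(Add(0, -24), 2) = Pow(-24, 2) = 576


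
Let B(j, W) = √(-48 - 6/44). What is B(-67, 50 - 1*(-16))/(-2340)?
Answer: -I*√23298/51480 ≈ -0.002965*I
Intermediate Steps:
B(j, W) = I*√23298/22 (B(j, W) = √(-48 - 6*1/44) = √(-48 - 3/22) = √(-1059/22) = I*√23298/22)
B(-67, 50 - 1*(-16))/(-2340) = (I*√23298/22)/(-2340) = (I*√23298/22)*(-1/2340) = -I*√23298/51480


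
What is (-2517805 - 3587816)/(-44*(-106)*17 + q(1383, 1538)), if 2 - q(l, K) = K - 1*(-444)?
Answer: -6105621/77308 ≈ -78.978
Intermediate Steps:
q(l, K) = -442 - K (q(l, K) = 2 - (K - 1*(-444)) = 2 - (K + 444) = 2 - (444 + K) = 2 + (-444 - K) = -442 - K)
(-2517805 - 3587816)/(-44*(-106)*17 + q(1383, 1538)) = (-2517805 - 3587816)/(-44*(-106)*17 + (-442 - 1*1538)) = -6105621/(4664*17 + (-442 - 1538)) = -6105621/(79288 - 1980) = -6105621/77308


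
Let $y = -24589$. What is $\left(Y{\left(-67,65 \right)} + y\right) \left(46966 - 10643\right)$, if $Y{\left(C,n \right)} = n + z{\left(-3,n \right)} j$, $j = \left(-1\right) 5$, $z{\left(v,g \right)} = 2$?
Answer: $-891148482$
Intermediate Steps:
$j = -5$
$Y{\left(C,n \right)} = -10 + n$ ($Y{\left(C,n \right)} = n + 2 \left(-5\right) = n - 10 = -10 + n$)
$\left(Y{\left(-67,65 \right)} + y\right) \left(46966 - 10643\right) = \left(\left(-10 + 65\right) - 24589\right) \left(46966 - 10643\right) = \left(55 - 24589\right) 36323 = \left(-24534\right) 36323 = -891148482$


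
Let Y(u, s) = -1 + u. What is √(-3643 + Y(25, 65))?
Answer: I*√3619 ≈ 60.158*I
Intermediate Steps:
√(-3643 + Y(25, 65)) = √(-3643 + (-1 + 25)) = √(-3643 + 24) = √(-3619) = I*√3619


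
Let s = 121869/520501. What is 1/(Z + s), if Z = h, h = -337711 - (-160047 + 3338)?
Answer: -520501/94211600133 ≈ -5.5248e-6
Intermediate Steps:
s = 121869/520501 (s = 121869*(1/520501) = 121869/520501 ≈ 0.23414)
h = -181002 (h = -337711 - 1*(-156709) = -337711 + 156709 = -181002)
Z = -181002
1/(Z + s) = 1/(-181002 + 121869/520501) = 1/(-94211600133/520501) = -520501/94211600133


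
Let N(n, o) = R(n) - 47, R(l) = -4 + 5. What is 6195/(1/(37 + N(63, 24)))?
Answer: -55755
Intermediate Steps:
R(l) = 1
N(n, o) = -46 (N(n, o) = 1 - 47 = -46)
6195/(1/(37 + N(63, 24))) = 6195/(1/(37 - 46)) = 6195/(1/(-9)) = 6195/(-⅑) = 6195*(-9) = -55755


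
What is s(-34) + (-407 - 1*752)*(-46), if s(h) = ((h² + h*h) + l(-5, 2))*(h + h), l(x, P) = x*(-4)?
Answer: -105262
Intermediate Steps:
l(x, P) = -4*x
s(h) = 2*h*(20 + 2*h²) (s(h) = ((h² + h*h) - 4*(-5))*(h + h) = ((h² + h²) + 20)*(2*h) = (2*h² + 20)*(2*h) = (20 + 2*h²)*(2*h) = 2*h*(20 + 2*h²))
s(-34) + (-407 - 1*752)*(-46) = 4*(-34)*(10 + (-34)²) + (-407 - 1*752)*(-46) = 4*(-34)*(10 + 1156) + (-407 - 752)*(-46) = 4*(-34)*1166 - 1159*(-46) = -158576 + 53314 = -105262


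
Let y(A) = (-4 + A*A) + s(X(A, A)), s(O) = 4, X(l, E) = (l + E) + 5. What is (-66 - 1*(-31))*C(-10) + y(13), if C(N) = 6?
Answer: -41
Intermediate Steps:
X(l, E) = 5 + E + l (X(l, E) = (E + l) + 5 = 5 + E + l)
y(A) = A² (y(A) = (-4 + A*A) + 4 = (-4 + A²) + 4 = A²)
(-66 - 1*(-31))*C(-10) + y(13) = (-66 - 1*(-31))*6 + 13² = (-66 + 31)*6 + 169 = -35*6 + 169 = -210 + 169 = -41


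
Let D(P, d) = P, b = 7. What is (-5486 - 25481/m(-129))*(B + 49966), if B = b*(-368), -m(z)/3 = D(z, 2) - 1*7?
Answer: -53640006455/204 ≈ -2.6294e+8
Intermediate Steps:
m(z) = 21 - 3*z (m(z) = -3*(z - 1*7) = -3*(z - 7) = -3*(-7 + z) = 21 - 3*z)
B = -2576 (B = 7*(-368) = -2576)
(-5486 - 25481/m(-129))*(B + 49966) = (-5486 - 25481/(21 - 3*(-129)))*(-2576 + 49966) = (-5486 - 25481/(21 + 387))*47390 = (-5486 - 25481/408)*47390 = -2263769/408*47390 = -53640006455/204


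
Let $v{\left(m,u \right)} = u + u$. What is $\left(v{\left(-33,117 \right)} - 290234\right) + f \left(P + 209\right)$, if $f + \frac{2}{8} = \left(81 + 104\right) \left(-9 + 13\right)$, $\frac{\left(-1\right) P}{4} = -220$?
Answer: $\frac{2062351}{4} \approx 5.1559 \cdot 10^{5}$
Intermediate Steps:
$P = 880$ ($P = \left(-4\right) \left(-220\right) = 880$)
$f = \frac{2959}{4}$ ($f = - \frac{1}{4} + \left(81 + 104\right) \left(-9 + 13\right) = - \frac{1}{4} + 185 \cdot 4 = - \frac{1}{4} + 740 = \frac{2959}{4} \approx 739.75$)
$v{\left(m,u \right)} = 2 u$
$\left(v{\left(-33,117 \right)} - 290234\right) + f \left(P + 209\right) = \left(2 \cdot 117 - 290234\right) + \frac{2959 \left(880 + 209\right)}{4} = \left(234 - 290234\right) + \frac{2959}{4} \cdot 1089 = -290000 + \frac{3222351}{4} = \frac{2062351}{4}$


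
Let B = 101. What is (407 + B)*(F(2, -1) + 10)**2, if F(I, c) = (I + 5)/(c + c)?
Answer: 21463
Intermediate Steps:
F(I, c) = (5 + I)/(2*c) (F(I, c) = (5 + I)/((2*c)) = (5 + I)*(1/(2*c)) = (5 + I)/(2*c))
(407 + B)*(F(2, -1) + 10)**2 = (407 + 101)*((1/2)*(5 + 2)/(-1) + 10)**2 = 508*((1/2)*(-1)*7 + 10)**2 = 508*(-7/2 + 10)**2 = 508*(13/2)**2 = 508*(169/4) = 21463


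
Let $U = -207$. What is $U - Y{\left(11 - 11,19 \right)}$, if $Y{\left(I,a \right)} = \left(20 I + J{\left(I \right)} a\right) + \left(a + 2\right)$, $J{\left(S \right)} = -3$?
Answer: $-171$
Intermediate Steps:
$Y{\left(I,a \right)} = 2 - 2 a + 20 I$ ($Y{\left(I,a \right)} = \left(20 I - 3 a\right) + \left(a + 2\right) = \left(- 3 a + 20 I\right) + \left(2 + a\right) = 2 - 2 a + 20 I$)
$U - Y{\left(11 - 11,19 \right)} = -207 - \left(2 - 38 + 20 \left(11 - 11\right)\right) = -207 - \left(2 - 38 + 20 \cdot 0\right) = -207 - \left(2 - 38 + 0\right) = -207 - -36 = -207 + 36 = -171$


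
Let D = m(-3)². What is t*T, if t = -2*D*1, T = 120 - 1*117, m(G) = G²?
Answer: -486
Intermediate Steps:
T = 3 (T = 120 - 117 = 3)
D = 81 (D = ((-3)²)² = 9² = 81)
t = -162 (t = -2*81*1 = -162*1 = -162)
t*T = -162*3 = -486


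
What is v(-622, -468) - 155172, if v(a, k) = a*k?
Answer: 135924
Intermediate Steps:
v(-622, -468) - 155172 = -622*(-468) - 155172 = 291096 - 155172 = 135924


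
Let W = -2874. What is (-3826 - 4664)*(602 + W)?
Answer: 19289280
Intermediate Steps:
(-3826 - 4664)*(602 + W) = (-3826 - 4664)*(602 - 2874) = -8490*(-2272) = 19289280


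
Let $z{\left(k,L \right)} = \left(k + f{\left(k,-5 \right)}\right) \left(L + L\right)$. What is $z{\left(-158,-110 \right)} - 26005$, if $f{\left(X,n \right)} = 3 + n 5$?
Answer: $13595$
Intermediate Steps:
$f{\left(X,n \right)} = 3 + 5 n$
$z{\left(k,L \right)} = 2 L \left(-22 + k\right)$ ($z{\left(k,L \right)} = \left(k + \left(3 + 5 \left(-5\right)\right)\right) \left(L + L\right) = \left(k + \left(3 - 25\right)\right) 2 L = \left(k - 22\right) 2 L = \left(-22 + k\right) 2 L = 2 L \left(-22 + k\right)$)
$z{\left(-158,-110 \right)} - 26005 = 2 \left(-110\right) \left(-22 - 158\right) - 26005 = 2 \left(-110\right) \left(-180\right) - 26005 = 39600 - 26005 = 13595$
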